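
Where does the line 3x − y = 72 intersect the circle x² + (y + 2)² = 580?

(18, −18) and (24, 0)

Substitute y = 3x − 72:
10x² − 420x + 4320 = 0  ⟹  x² − 42x + 432 = 0
x = 24 or x = 18, giving (24, 0) and (18, −18).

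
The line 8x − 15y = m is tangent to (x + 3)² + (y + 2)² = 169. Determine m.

The line touches the circle iff its distance from (−3, −2) is 13:
|8·(−3) − 15·(−2) − m| / √289 = 13
|m − (6)| = 13·17, so m = 227 or m = −215.

m = −215 or m = 227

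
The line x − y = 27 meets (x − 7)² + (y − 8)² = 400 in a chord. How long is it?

4√2

The distance from (7, 8) to the line is 28/√2, and r² = 400.
Chord = 2√(r² − d²) = 2·√(8) = 4√2.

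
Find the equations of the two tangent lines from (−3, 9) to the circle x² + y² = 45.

Let a tangent through (−3, 9) have slope m. Its distance from (0, 0) must equal 3√5:
(3m − (−9))² = 45(m² + 1)
2m² − 3m − 2 = 0, so m = −1/2 or m = 2.
With m = −1/2: x + 2y = 15. With m = 2: 2x − y = −15.

x + 2y = 15 and 2x − y = −15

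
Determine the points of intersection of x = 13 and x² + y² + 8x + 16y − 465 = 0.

The line gives x = 13. Substituting into the circle:
y² + 16y − 192 = 0
y = 8 or y = −24, giving (13, 8) and (13, −24).

(13, −24) and (13, 8)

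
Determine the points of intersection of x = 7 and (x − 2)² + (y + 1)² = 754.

The line gives x = 7. Substituting into the circle:
y² + 2y − 728 = 0
y = 26 or y = −28, giving (7, 26) and (7, −28).

(7, −28) and (7, 26)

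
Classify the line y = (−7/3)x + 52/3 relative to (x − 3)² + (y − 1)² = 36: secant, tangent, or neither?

secant

Centre (3, 1), r² = 36. Distance² from centre to line = (−28)²/58 = 392/29.
Since d² < r², the line cuts the circle twice.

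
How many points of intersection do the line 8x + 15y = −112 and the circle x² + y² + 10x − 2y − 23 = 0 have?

2

d² = (8·(−5) + 15·1 − (−112))²/289 = 7569/289; r² = 49.
Since d² < r², the line cuts the circle twice.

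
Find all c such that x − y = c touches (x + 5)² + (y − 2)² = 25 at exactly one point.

Tangency holds when the distance from the centre (−5, 2) to the line equals the radius 5:
|1·(−5) − 1·2 − c| / √2 = 5
|c − (−7)| = 5√2.

c = −7 ± 5√2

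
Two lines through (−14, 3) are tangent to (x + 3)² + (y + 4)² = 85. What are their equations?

A line y − (3) = m(x − (−14)) is tangent when its distance from (−3, −4) is √85:
[m·(11) − (−7)]² = 85(m² + 1)
18m² + 77m − 18 = 0, so m = 2/9 or m = −9/2.
With m = 2/9: 2x − 9y = −55. With m = −9/2: 9x + 2y = −120.

2x − 9y = −55 and 9x + 2y = −120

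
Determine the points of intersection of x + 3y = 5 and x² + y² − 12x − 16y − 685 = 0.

(−22, 9) and (29, −8)

From the line, y = (5 − x)/3. Substituting:
10x² − 70x − 6380 = 0  ⟹  x² − 7x − 638 = 0
x = 29 or x = −22, giving (29, −8) and (−22, 9).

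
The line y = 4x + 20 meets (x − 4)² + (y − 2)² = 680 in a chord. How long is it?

12√17

From the line, y = 4x + 20. Substituting:
17x² + 136x − 340 = 0  ⟹  x² + 8x − 20 = 0
x = 2 or x = −10, giving (2, 28) and (−10, −20).
Chord length = distance between (2, 28) and (−10, −20) = √2448 = 12√17.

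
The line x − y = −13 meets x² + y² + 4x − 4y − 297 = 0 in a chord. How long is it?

Centre (−2, 2), r² = 305. Perpendicular distance d from centre to line = |9| / √2 = 9/√2.
Chord = 2√(r² − d²) = 2·√(529/2) = 23√2.

23√2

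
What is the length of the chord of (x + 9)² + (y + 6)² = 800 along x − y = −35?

24√2

Centre (−9, −6), r² = 800. Perpendicular distance d from centre to line = |32| / √2 = 32/√2.
Chord = 2√(r² − d²) = 2·√(288) = 24√2.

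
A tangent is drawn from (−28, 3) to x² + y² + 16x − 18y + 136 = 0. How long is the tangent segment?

The centre is (−8, 9) and r = 3. The square of the distance from P to the centre is 400 + 36 = 436.
The tangent meets the radius at right angles, so tangent² = |PO|² − r² = 436 − 9 = 427.

√427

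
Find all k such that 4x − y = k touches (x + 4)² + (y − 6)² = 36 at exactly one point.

k = −22 ± 6√17

The line touches the circle iff its distance from (−4, 6) is 6:
|4·(−4) − 1·6 − k| / √17 = 6
|k − (−22)| = 6√17.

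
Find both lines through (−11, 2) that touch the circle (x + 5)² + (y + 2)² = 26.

5x + y = −53 and x − 5y = −21

Let a tangent through (−11, 2) have slope m. Its distance from (−5, −2) must equal √26:
(6m − (−4))² = 26(m² + 1)
5m² + 24m − 5 = 0, so m = −5 or m = 1/5.
With m = −5: 5x + y = −53. With m = 1/5: x − 5y = −21.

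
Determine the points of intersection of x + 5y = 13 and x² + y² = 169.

(−12, 5) and (13, 0)

Express y = (13 − x)/5 and substitute into the circle:
26x² − 26x − 4056 = 0  ⟹  x² − x − 156 = 0
x = 13 or x = −12, giving (13, 0) and (−12, 5).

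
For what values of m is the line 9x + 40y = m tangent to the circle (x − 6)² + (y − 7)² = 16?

Tangency holds when the distance from the centre (6, 7) to the line equals the radius 4:
|9·6 + 40·7 − m| / √1681 = 4
|m − (334)| = 4·41, so m = 498 or m = 170.

m = 170 or m = 498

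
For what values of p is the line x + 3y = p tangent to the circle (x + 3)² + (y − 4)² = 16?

p = 9 ± 4√10

Tangency holds when the distance from the centre (−3, 4) to the line equals the radius 4:
|1·(−3) + 3·4 − p| / √10 = 4
|p − (9)| = 4√10.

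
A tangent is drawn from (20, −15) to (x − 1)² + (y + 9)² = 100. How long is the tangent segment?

3√33

Centre (1, −9), r² = 100. |PO|² = (19)² + (−6)² = 397.
The tangent meets the radius at right angles, so tangent² = |PO|² − r² = 397 − 100 = 297.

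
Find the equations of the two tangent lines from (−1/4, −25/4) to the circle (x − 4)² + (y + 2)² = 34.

Let a tangent through (−1/4, −25/4) have slope m. Its distance from (4, −2) must equal √34:
[m·(17/4) − (17/4)]² = 34(m² + 1)
15m² + 34m + 15 = 0, so m = −5/3 or m = −3/5.
Through (−1/4, −25/4) these give 5x + 3y = −20 and 3x + 5y = −32.

5x + 3y = −20 and 3x + 5y = −32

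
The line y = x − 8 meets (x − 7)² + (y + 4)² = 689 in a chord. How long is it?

Centre (7, −4), r² = 689. Perpendicular distance d from centre to line = |3| / √2 = 3/√2.
Chord = 2√(r² − d²) = 2·√(1369/2) = 37√2.

37√2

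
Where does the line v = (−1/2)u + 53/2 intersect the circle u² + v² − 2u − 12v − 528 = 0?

Express v = (53 − u)/2 and substitute into the circle:
5u² − 90u − 575 = 0  ⟹  u² − 18u − 115 = 0
u = 23 or u = −5, giving (23, 15) and (−5, 29).

(−5, 29) and (23, 15)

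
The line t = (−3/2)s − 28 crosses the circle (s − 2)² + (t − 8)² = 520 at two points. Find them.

From the line, t = (−56 − 3s)/2. Substituting:
13s² + 416s + 3120 = 0  ⟹  s² + 32s + 240 = 0
s = −12 or s = −20, giving (−12, −10) and (−20, 2).

(−20, 2) and (−12, −10)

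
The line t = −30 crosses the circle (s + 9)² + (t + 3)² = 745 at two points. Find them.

(−13, −30) and (−5, −30)

From the line, t = −30. Substituting:
s² + 18s + 65 = 0
s = −5 or s = −13, giving (−5, −30) and (−13, −30).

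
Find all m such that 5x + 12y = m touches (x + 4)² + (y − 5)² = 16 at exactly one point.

m = −12 or m = 92

Tangency holds when the distance from the centre (−4, 5) to the line equals the radius 4:
|5·(−4) + 12·5 − m| / √169 = 4
|m − (40)| = 4·13, so m = 92 or m = −12.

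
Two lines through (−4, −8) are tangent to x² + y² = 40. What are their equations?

3x + y = −20 and x − 3y = 20

Let a tangent through (−4, −8) have slope m. Its distance from (0, 0) must equal 2√10:
[m·(4) − (8)]² = 40(m² + 1)
3m² + 8m − 3 = 0, so m = −3 or m = 1/3.
With m = −3: 3x + y = −20. With m = 1/3: x − 3y = 20.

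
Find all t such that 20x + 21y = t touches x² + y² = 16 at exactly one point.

The line touches the circle iff its distance from (0, 0) is 4:
|20·0 + 21·0 − t| / √841 = 4
|t| = 4·29, so t = 116 or t = −116.

t = −116 or t = 116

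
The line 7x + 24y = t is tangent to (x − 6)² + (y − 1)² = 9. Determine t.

t = −9 or t = 141

The line touches the circle iff its distance from (6, 1) is 3:
|7·6 + 24·1 − t| / √625 = 3
|t − (66)| = 3·25, so t = 141 or t = −9.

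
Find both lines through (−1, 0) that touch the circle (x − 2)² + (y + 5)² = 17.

x + 4y = −1 and 4x − y = −4

Write the tangent as mx − y + (0 − m·(−1)) = 0 and set its distance from the centre to √17:
(3m − (−5))² = 17(m² + 1)
4m² − 15m − 4 = 0, so m = −1/4 or m = 4.
With m = −1/4: x + 4y = −1. With m = 4: 4x − y = −4.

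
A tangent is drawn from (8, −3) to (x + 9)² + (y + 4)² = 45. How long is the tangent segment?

With centre O = (−9, −4), |OP|² = 290 and r² = 45.
The tangent meets the radius at right angles, so tangent² = |PO|² − r² = 290 − 45 = 245.

7√5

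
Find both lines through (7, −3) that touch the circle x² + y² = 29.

A line y − (−3) = m(x − (7)) is tangent when its distance from (0, 0) is √29:
(−7m − (3))² = 29(m² + 1)
10m² + 21m − 10 = 0, so m = 2/5 or m = −5/2.
Through (7, −3) these give 2x − 5y = 29 and 5x + 2y = 29.

2x − 5y = 29 and 5x + 2y = 29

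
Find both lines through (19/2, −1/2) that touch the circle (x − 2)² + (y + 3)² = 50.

A line y − (−1/2) = m(x − (19/2)) is tangent when its distance from (2, −3) is 5√2:
(−15/2m − (−5/2))² = 50(m² + 1)
m² − 6m − 7 = 0, so m = −1 or m = 7.
Through (19/2, −1/2) these give x + y = 9 and 7x − y = 67.

x + y = 9 and 7x − y = 67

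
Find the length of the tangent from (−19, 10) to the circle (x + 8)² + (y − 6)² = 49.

2√22

Centre (−8, 6), r² = 49. |PO|² = (−11)² + (4)² = 137.
By the tangent–radius right angle, tangent length = √(|PO|² − r²) = √88 = 2√22.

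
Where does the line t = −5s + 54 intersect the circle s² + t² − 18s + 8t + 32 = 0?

(10, 4) and (13, −11)

From the line, t = −5s + 54. Substituting:
26s² − 598s + 3380 = 0  ⟹  s² − 23s + 130 = 0
s = 13 or s = 10, giving (13, −11) and (10, 4).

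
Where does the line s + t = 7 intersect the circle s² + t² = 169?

(−5, 12) and (12, −5)

Substitute t = −s + 7:
2s² − 14s − 120 = 0  ⟹  s² − 7s − 60 = 0
s = 12 or s = −5, giving (12, −5) and (−5, 12).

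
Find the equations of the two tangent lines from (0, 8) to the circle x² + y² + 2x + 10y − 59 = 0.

Let a tangent through (0, 8) have slope m. Its distance from (−1, −5) must equal √85:
[m·(−1) − (−13)]² = 85(m² + 1)
42m² + 13m − 42 = 0, so m = 6/7 or m = −7/6.
Through (0, 8) these give 6x − 7y = −56 and 7x + 6y = 48.

6x − 7y = −56 and 7x + 6y = 48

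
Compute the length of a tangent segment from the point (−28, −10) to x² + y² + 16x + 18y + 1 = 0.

√257

Centre (−8, −9), r² = 144. |PO|² = (−20)² + (−1)² = 401.
Power of the point: PT² = |PO|² − r² = 257, so PT = √257.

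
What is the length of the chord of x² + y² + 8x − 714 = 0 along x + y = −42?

4√2

From the line, y = −x − 42. Substituting:
2x² + 92x + 1050 = 0  ⟹  x² + 46x + 525 = 0
x = −21 or x = −25, giving (−21, −21) and (−25, −17).
|(−21, −21) − (−25, −17)| = √((4)² + (−4)²) = 4√2.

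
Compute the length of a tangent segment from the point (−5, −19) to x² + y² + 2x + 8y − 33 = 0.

√191

Centre (−1, −4), r² = 50. |PO|² = (−4)² + (−15)² = 241.
Power of the point: PT² = |PO|² − r² = 191, so PT = √191.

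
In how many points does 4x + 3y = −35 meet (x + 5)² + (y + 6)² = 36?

d² = (4·(−5) + 3·(−6) − (−35))²/25 = 9/25; r² = 36.
Since d² < r², the line cuts the circle twice.

2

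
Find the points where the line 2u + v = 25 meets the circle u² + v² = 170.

Express v = −2u + 25 and substitute into the circle:
5u² − 100u + 455 = 0  ⟹  u² − 20u + 91 = 0
u = 13 or u = 7, giving (13, −1) and (7, 11).

(7, 11) and (13, −1)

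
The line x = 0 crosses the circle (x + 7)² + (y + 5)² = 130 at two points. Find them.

(0, −14) and (0, 4)

The line gives x = 0. Substituting into the circle:
y² + 10y − 56 = 0
y = 4 or y = −14, giving (0, 4) and (0, −14).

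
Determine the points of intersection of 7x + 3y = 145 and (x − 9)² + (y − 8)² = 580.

(7, 32) and (25, −10)

From the line, y = (145 − 7x)/3. Substituting:
58x² − 1856x + 10150 = 0  ⟹  x² − 32x + 175 = 0
x = 25 or x = 7, giving (25, −10) and (7, 32).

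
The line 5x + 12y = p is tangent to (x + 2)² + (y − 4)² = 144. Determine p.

p = −118 or p = 194

Tangency holds when the distance from the centre (−2, 4) to the line equals the radius 12:
|5·(−2) + 12·4 − p| / √169 = 12
|p − (38)| = 12·13, so p = 194 or p = −118.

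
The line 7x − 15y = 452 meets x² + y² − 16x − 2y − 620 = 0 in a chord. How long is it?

√274

Centre (8, 1), r² = 685. Perpendicular distance d from centre to line = |−411| / √274 = 411/√274.
Chord = 2√(r² − d²) = 2·√(137/2) = √274.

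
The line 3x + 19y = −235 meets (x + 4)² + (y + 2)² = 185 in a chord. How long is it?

Substitute y = (−235 − 3x)/19:
370x² + 4070x − 22200 = 0  ⟹  x² + 11x − 60 = 0
x = 4 or x = −15, giving (4, −13) and (−15, −10).
Chord length = distance between (4, −13) and (−15, −10) = √370 = √370.

√370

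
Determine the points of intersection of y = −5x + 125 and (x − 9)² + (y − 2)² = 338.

Substitute y = −5x + 125:
26x² − 1248x + 14872 = 0  ⟹  x² − 48x + 572 = 0
x = 26 or x = 22, giving (26, −5) and (22, 15).

(22, 15) and (26, −5)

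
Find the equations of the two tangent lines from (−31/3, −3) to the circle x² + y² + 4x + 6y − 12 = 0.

A line y − (−3) = m(x − (−31/3)) is tangent when its distance from (−2, −3) is 5:
(25/3m − (0))² = 25(m² + 1)
16m² − 9 = 0, so m = −3/4 or m = 3/4.
Through (−31/3, −3) these give 3x + 4y = −43 and 3x − 4y = −19.

3x + 4y = −43 and 3x − 4y = −19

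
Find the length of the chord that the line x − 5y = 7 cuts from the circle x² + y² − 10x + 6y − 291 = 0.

Express y = (−7 + x)/5 and substitute into the circle:
26x² − 234x − 7436 = 0  ⟹  x² − 9x − 286 = 0
x = 22 or x = −13, giving (22, 3) and (−13, −4).
|(22, 3) − (−13, −4)| = √((35)² + (7)²) = 7√26.

7√26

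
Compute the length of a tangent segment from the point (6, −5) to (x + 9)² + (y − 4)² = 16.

√290

Centre (−9, 4), r² = 16. |PO|² = (15)² + (−9)² = 306.
The tangent meets the radius at right angles, so tangent² = |PO|² − r² = 306 − 16 = 290.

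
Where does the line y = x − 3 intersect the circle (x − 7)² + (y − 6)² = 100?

(1, −2) and (15, 12)

From the line, y = x − 3. Substituting:
2x² − 32x + 30 = 0  ⟹  x² − 16x + 15 = 0
x = 15 or x = 1, giving (15, 12) and (1, −2).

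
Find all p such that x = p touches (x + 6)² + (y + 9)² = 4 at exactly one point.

p = −8 or p = −4

For a tangent, require d(centre, line) = r = 2.
|1·(−6) + 0·(−9) − p| / √1 = 2
|p − (−6)| = 2, so p = −4 or p = −8.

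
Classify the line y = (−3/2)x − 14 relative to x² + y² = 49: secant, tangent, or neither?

Substituting the line into the circle gives 13x² + 168x + 588 = 0.
Δ = 28224 − 30576 = −2352.
No real roots: the line does not meet the circle.

neither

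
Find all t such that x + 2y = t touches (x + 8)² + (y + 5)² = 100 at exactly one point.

t = −18 ± 10√5

The line touches the circle iff its distance from (−8, −5) is 10:
|1·(−8) + 2·(−5) − t| / √5 = 10
|t − (−18)| = 10√5.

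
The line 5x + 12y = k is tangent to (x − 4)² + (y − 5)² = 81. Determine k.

Tangency holds when the distance from the centre (4, 5) to the line equals the radius 9:
|5·4 + 12·5 − k| / √169 = 9
|k − (80)| = 9·13, so k = 197 or k = −37.

k = −37 or k = 197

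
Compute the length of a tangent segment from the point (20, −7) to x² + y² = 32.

The centre is (0, 0) and r = 4√2. The square of the distance from P to the centre is 400 + 49 = 449.
Power of the point: PT² = |PO|² − r² = 417, so PT = √417.

√417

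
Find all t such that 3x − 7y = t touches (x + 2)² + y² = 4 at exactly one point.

For a tangent, require d(centre, line) = r = 2.
|3·(−2) − 7·0 − t| / √58 = 2
|t − (−6)| = 2√58.

t = −6 ± 2√58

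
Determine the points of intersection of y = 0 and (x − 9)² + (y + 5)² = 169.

(−3, 0) and (21, 0)

Express y = 0 and substitute into the circle:
x² − 18x − 63 = 0
x = 21 or x = −3, giving (21, 0) and (−3, 0).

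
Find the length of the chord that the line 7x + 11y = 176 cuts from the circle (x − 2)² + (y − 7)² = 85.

√170

The distance from (2, 7) to the line is 85/√170, and r² = 85.
Half the chord is √(r² − d²) = √(85/2), so the full chord is √170.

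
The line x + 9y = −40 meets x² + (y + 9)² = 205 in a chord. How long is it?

3√82

From the line, y = (−40 − x)/9. Substituting:
82x² − 82x − 14924 = 0  ⟹  x² − x − 182 = 0
x = 14 or x = −13, giving (14, −6) and (−13, −3).
|(14, −6) − (−13, −3)| = √((27)² + (−3)²) = 3√82.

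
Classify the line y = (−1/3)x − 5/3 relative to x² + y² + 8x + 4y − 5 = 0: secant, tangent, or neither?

Substituting the line into the circle gives 10x² + 70x − 80 = 0.
Discriminant = (70)² − 4·10·(−80) = 8100 > 0.
Two real roots: the line is a secant.

secant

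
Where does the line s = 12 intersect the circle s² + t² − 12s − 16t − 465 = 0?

The line gives s = 12. Substituting into the circle:
t² − 16t − 465 = 0
t = 31 or t = −15, giving (12, 31) and (12, −15).

(12, −15) and (12, 31)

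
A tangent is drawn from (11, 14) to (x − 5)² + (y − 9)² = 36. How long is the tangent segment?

The centre is (5, 9) and r = 6. The square of the distance from P to the centre is 36 + 25 = 61.
Power of the point: PT² = |PO|² − r² = 25, so PT = 5.

5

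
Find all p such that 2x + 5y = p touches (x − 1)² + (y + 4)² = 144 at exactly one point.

p = −18 ± 12√29

For a tangent, require d(centre, line) = r = 12.
|2·1 + 5·(−4) − p| / √29 = 12
|p − (−18)| = 12√29.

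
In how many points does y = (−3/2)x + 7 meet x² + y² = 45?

Substituting the line into the circle gives 13x² − 84x + 16 = 0.
Δ = 7056 − 832 = 6224.
Two real roots: the line is a secant.

2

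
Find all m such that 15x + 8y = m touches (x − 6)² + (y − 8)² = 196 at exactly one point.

m = −84 or m = 392

For a tangent, require d(centre, line) = r = 14.
|15·6 + 8·8 − m| / √289 = 14
|m − (154)| = 14·17, so m = 392 or m = −84.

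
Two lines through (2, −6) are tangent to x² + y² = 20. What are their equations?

2x − y = 10 and x + 2y = −10

Write the tangent as mx − y + (−6 − m·(2)) = 0 and set its distance from the centre to 2√5:
[m·(−2) − (6)]² = 20(m² + 1)
2m² − 3m − 2 = 0, so m = 2 or m = −1/2.
Through (2, −6) these give 2x − y = 10 and x + 2y = −10.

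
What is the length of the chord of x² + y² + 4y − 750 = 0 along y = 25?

Centre (0, −2), r² = 754. Perpendicular distance d from centre to line = |−27| / √1 = 27.
Half the chord is √(r² − d²) = √(25), so the full chord is 10.

10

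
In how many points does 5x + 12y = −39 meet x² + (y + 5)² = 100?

Centre (0, −5), r² = 100. Distance² from centre to line = (−21)²/169 = 441/169.
Since d² < r², the line cuts the circle twice.

2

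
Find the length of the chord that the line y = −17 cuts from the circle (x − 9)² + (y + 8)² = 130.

14

Express y = −17 and substitute into the circle:
x² − 18x + 32 = 0
x = 16 or x = 2, giving (16, −17) and (2, −17).
|(16, −17) − (2, −17)| = √((14)² + (0)²) = 14.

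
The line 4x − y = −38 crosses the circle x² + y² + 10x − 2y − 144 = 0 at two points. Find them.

(−12, −10) and (−6, 14)

Substitute y = 4x + 38:
17x² + 306x + 1224 = 0  ⟹  x² + 18x + 72 = 0
x = −6 or x = −12, giving (−6, 14) and (−12, −10).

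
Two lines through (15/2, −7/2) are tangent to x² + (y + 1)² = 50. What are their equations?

Write the tangent as mx − y + (−7/2 − m·(15/2)) = 0 and set its distance from the centre to 5√2:
(−15/2m − (5/2))² = 50(m² + 1)
m² + 6m − 7 = 0, so m = 1 or m = −7.
With m = 1: x − y = 11. With m = −7: 7x + y = 49.

x − y = 11 and 7x + y = 49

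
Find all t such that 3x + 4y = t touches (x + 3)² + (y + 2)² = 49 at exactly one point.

t = −52 or t = 18

The line touches the circle iff its distance from (−3, −2) is 7:
|3·(−3) + 4·(−2) − t| / √25 = 7
|t − (−17)| = 7·5, so t = 18 or t = −52.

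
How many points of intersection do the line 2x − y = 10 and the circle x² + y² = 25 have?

Substituting the line into the circle gives 5x² − 40x + 75 = 0.
Δ = 1600 − 1500 = 100.
Two real roots: the line is a secant.

2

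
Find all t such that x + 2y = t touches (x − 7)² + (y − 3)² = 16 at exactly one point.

t = 13 ± 4√5

For a tangent, require d(centre, line) = r = 4.
|1·7 + 2·3 − t| / √5 = 4
|t − (13)| = 4√5.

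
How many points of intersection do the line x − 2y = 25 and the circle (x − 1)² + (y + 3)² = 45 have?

d² = (1·1 − 2·(−3) − (25))²/5 = 324/5; r² = 45.
Since d² > r², the line lies outside the circle.

0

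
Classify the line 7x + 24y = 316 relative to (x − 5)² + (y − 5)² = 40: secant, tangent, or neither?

neither

Substituting the line into the circle gives 625x² − 8504x + 29776 = 0.
Δ = 72318016 − 74440000 = −2121984.
No real roots: the line does not meet the circle.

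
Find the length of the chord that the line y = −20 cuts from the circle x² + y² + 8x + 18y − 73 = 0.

The distance from (−4, −9) to the line is 11, and r² = 170.
Half the chord is √(r² − d²) = √(49), so the full chord is 14.

14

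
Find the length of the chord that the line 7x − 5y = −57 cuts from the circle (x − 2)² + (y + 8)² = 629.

Express y = (57 + 7x)/5 and substitute into the circle:
74x² + 1258x − 6216 = 0  ⟹  x² + 17x − 84 = 0
x = 4 or x = −21, giving (4, 17) and (−21, −18).
|(4, 17) − (−21, −18)| = √((25)² + (35)²) = 5√74.

5√74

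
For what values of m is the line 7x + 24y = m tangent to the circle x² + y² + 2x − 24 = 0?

m = −132 or m = 118

The line touches the circle iff its distance from (−1, 0) is 5:
|7·(−1) + 24·0 − m| / √625 = 5
|m − (−7)| = 5·25, so m = 118 or m = −132.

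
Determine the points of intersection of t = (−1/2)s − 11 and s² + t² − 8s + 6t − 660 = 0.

(−22, 0) and (22, −22)

From the line, t = (−22 − s)/2. Substituting:
5s² − 2420 = 0  ⟹  s² − 484 = 0
s = 22 or s = −22, giving (22, −22) and (−22, 0).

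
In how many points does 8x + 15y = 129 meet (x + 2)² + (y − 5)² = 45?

Centre (−2, 5), r² = 45. Distance² from centre to line = (−70)²/289 = 4900/289.
Since d² < r², the line cuts the circle twice.

2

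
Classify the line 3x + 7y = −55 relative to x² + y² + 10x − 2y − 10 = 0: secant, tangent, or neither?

neither

d² = (3·(−5) + 7·1 − (−55))²/58 = 2209/58; r² = 36.
Since d² > r², the line lies outside the circle.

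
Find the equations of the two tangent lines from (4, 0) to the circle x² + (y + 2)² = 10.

x + 3y = 4 and 3x − y = 12

Write the tangent as mx − y + (0 − m·(4)) = 0 and set its distance from the centre to √10:
(−4m − (−2))² = 10(m² + 1)
3m² − 8m − 3 = 0, so m = −1/3 or m = 3.
Through (4, 0) these give x + 3y = 4 and 3x − y = 12.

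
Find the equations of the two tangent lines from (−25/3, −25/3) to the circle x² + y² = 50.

Let a tangent through (−25/3, −25/3) have slope m. Its distance from (0, 0) must equal 5√2:
[m·(25/3) − (25/3)]² = 50(m² + 1)
7m² − 50m + 7 = 0, so m = 1/7 or m = 7.
With m = 1/7: x − 7y = 50. With m = 7: 7x − y = −50.

x − 7y = 50 and 7x − y = −50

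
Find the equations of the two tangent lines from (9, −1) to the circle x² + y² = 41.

A line y − (−1) = m(x − (9)) is tangent when its distance from (0, 0) is √41:
(−9m − (1))² = 41(m² + 1)
20m² + 9m − 20 = 0, so m = −5/4 or m = 4/5.
Through (9, −1) these give 5x + 4y = 41 and 4x − 5y = 41.

5x + 4y = 41 and 4x − 5y = 41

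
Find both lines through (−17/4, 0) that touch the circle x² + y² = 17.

4x + y = −17 and 4x − y = −17

A line y − (0) = m(x − (−17/4)) is tangent when its distance from (0, 0) is √17:
(17/4m − (0))² = 17(m² + 1)
m² − 16 = 0, so m = −4 or m = 4.
Through (−17/4, 0) these give 4x + y = −17 and 4x − y = −17.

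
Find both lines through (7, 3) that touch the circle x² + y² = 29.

Let a tangent through (7, 3) have slope m. Its distance from (0, 0) must equal √29:
(−7m − (−3))² = 29(m² + 1)
10m² − 21m − 10 = 0, so m = 5/2 or m = −2/5.
Through (7, 3) these give 5x − 2y = 29 and 2x + 5y = 29.

5x − 2y = 29 and 2x + 5y = 29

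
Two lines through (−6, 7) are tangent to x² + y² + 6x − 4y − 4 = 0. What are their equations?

x + 4y = 22 and 4x − y = −31

Write the tangent as mx − y + (7 − m·(−6)) = 0 and set its distance from the centre to √17:
[m·(3) − (−5)]² = 17(m² + 1)
4m² − 15m − 4 = 0, so m = −1/4 or m = 4.
With m = −1/4: x + 4y = 22. With m = 4: 4x − y = −31.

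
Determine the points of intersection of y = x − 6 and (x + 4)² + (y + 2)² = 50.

From the line, y = x − 6. Substituting:
2x² − 18 = 0  ⟹  x² − 9 = 0
x = 3 or x = −3, giving (3, −3) and (−3, −9).

(−3, −9) and (3, −3)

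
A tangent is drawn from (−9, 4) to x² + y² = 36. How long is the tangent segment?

The centre is (0, 0) and r = 6. The square of the distance from P to the centre is 81 + 16 = 97.
The tangent meets the radius at right angles, so tangent² = |PO|² − r² = 97 − 36 = 61.

√61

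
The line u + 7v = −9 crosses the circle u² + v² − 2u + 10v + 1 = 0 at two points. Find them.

Substitute v = (−9 − u)/7:
50u² − 150u − 500 = 0  ⟹  u² − 3u − 10 = 0
u = 5 or u = −2, giving (5, −2) and (−2, −1).

(−2, −1) and (5, −2)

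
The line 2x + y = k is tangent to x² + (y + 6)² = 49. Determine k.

k = −6 ± 7√5

The line touches the circle iff its distance from (0, −6) is 7:
|2·0 + 1·(−6) − k| / √5 = 7
|k − (−6)| = 7√5.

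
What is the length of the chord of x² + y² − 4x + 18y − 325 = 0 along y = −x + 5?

26√2

Substitute y = −x + 5:
2x² − 32x − 210 = 0  ⟹  x² − 16x − 105 = 0
x = 21 or x = −5, giving (21, −16) and (−5, 10).
Chord length = distance between (21, −16) and (−5, 10) = √1352 = 26√2.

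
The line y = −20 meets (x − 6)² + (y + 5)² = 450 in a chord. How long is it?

From the line, y = −20. Substituting:
x² − 12x − 189 = 0
x = 21 or x = −9, giving (21, −20) and (−9, −20).
Chord length = distance between (21, −20) and (−9, −20) = √900 = 30.

30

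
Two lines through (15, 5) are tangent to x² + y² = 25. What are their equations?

3x − 4y = 25 and y = 5

A line y − (5) = m(x − (15)) is tangent when its distance from (0, 0) is 5:
(−15m − (−5))² = 25(m² + 1)
4m² − 3m = 0, so m = 3/4 or m = 0.
With m = 3/4: 3x − 4y = 25. With m = 0: y = 5.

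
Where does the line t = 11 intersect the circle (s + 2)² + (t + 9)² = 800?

From the line, t = 11. Substituting:
s² + 4s − 396 = 0
s = 18 or s = −22, giving (18, 11) and (−22, 11).

(−22, 11) and (18, 11)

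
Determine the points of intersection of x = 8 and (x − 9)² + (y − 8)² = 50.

(8, 1) and (8, 15)

The line gives x = 8. Substituting into the circle:
y² − 16y + 15 = 0
y = 15 or y = 1, giving (8, 15) and (8, 1).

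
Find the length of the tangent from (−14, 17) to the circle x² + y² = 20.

With centre O = (0, 0), |OP|² = 485 and r² = 20.
By the tangent–radius right angle, tangent length = √(|PO|² − r²) = √465.

√465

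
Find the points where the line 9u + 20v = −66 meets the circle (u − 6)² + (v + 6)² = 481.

(−14, 3) and (26, −15)

Substitute v = (−66 − 9u)/20:
481u² − 5772u − 175084 = 0  ⟹  u² − 12u − 364 = 0
u = 26 or u = −14, giving (26, −15) and (−14, 3).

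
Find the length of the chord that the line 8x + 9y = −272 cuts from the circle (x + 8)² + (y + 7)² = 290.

2√145

The distance from (−8, −7) to the line is 145/√145, and r² = 290.
Half the chord is √(r² − d²) = √(145), so the full chord is 2√145.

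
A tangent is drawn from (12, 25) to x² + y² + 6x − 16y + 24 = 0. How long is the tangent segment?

√465

Centre (−3, 8), r² = 49. |PO|² = (15)² + (17)² = 514.
Power of the point: PT² = |PO|² − r² = 465, so PT = √465.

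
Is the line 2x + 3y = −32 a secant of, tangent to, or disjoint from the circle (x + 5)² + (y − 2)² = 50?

disjoint

Substituting the line into the circle gives 13x² + 242x + 1219 = 0.
Δ = 58564 − 63388 = −4824.
No real roots: the line does not meet the circle.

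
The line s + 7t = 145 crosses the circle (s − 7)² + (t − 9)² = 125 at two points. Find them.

Express t = (145 − s)/7 and substitute into the circle:
50s² − 850s + 3000 = 0  ⟹  s² − 17s + 60 = 0
s = 12 or s = 5, giving (12, 19) and (5, 20).

(5, 20) and (12, 19)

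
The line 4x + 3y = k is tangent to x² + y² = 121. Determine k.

Tangency holds when the distance from the centre (0, 0) to the line equals the radius 11:
|4·0 + 3·0 − k| / √25 = 11
|k| = 11·5, so k = 55 or k = −55.

k = −55 or k = 55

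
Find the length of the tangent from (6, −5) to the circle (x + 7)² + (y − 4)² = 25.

15

With centre O = (−7, 4), |OP|² = 250 and r² = 25.
Power of the point: PT² = |PO|² − r² = 225, so PT = 15.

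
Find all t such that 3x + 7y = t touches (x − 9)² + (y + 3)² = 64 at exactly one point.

Tangency holds when the distance from the centre (9, −3) to the line equals the radius 8:
|3·9 + 7·(−3) − t| / √58 = 8
|t − (6)| = 8√58.

t = 6 ± 8√58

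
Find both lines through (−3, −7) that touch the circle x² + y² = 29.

2x − 5y = 29 and 5x + 2y = −29

Let a tangent through (−3, −7) have slope m. Its distance from (0, 0) must equal √29:
[m·(3) − (7)]² = 29(m² + 1)
10m² + 21m − 10 = 0, so m = 2/5 or m = −5/2.
With m = 2/5: 2x − 5y = 29. With m = −5/2: 5x + 2y = −29.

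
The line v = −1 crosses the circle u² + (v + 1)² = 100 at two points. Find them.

(−10, −1) and (10, −1)

Substitute v = −1:
u² − 100 = 0
u = 10 or u = −10, giving (10, −1) and (−10, −1).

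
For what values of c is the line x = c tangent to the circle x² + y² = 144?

c = −12 or c = 12

For a tangent, require d(centre, line) = r = 12.
|1·0 + 0·0 − c| / √1 = 12
|c| = 12, so c = 12 or c = −12.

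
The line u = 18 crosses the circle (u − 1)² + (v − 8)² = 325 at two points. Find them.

(18, 2) and (18, 14)

The line gives u = 18. Substituting into the circle:
v² − 16v + 28 = 0
v = 14 or v = 2, giving (18, 14) and (18, 2).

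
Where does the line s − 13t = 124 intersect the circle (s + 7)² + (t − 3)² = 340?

(−19, −11) and (7, −9)

From the line, t = (−124 + s)/13. Substituting:
170s² + 2040s − 22610 = 0  ⟹  s² + 12s − 133 = 0
s = 7 or s = −19, giving (7, −9) and (−19, −11).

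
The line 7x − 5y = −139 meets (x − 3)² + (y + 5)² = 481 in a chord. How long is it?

√74

From the line, y = (139 + 7x)/5. Substituting:
74x² + 2146x + 15096 = 0  ⟹  x² + 29x + 204 = 0
x = −12 or x = −17, giving (−12, 11) and (−17, 4).
|(−12, 11) − (−17, 4)| = √((5)² + (7)²) = √74.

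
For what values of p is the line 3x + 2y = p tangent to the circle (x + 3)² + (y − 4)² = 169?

p = −1 ± 13√13

The line touches the circle iff its distance from (−3, 4) is 13:
|3·(−3) + 2·4 − p| / √13 = 13
|p − (−1)| = 13√13.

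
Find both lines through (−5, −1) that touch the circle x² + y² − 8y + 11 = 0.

Write the tangent as mx − y + (−1 − m·(−5)) = 0 and set its distance from the centre to √5:
(5m − (5))² = 5(m² + 1)
2m² − 5m + 2 = 0, so m = 1/2 or m = 2.
With m = 1/2: x − 2y = −3. With m = 2: 2x − y = −9.

x − 2y = −3 and 2x − y = −9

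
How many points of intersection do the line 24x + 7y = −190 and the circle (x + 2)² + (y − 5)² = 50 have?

0

Centre (−2, 5), r² = 50. Distance² from centre to line = (177)²/625 = 31329/625.
Since d² > r², the line lies outside the circle.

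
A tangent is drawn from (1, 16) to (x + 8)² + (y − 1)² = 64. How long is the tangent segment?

Centre (−8, 1), r² = 64. |PO|² = (9)² + (15)² = 306.
The tangent meets the radius at right angles, so tangent² = |PO|² − r² = 306 − 64 = 242.

11√2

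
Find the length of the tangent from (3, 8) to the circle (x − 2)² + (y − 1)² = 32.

Centre (2, 1), r² = 32. |PO|² = (1)² + (7)² = 50.
By the tangent–radius right angle, tangent length = √(|PO|² − r²) = √18 = 3√2.

3√2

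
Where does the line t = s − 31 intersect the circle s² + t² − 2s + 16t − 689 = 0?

From the line, t = s − 31. Substituting:
2s² − 48s − 224 = 0  ⟹  s² − 24s − 112 = 0
s = 28 or s = −4, giving (28, −3) and (−4, −35).

(−4, −35) and (28, −3)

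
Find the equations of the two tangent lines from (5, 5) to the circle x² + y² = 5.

x − 2y = −5 and 2x − y = 5

Let a tangent through (5, 5) have slope m. Its distance from (0, 0) must equal √5:
[m·(−5) − (−5)]² = 5(m² + 1)
2m² − 5m + 2 = 0, so m = 1/2 or m = 2.
Through (5, 5) these give x − 2y = −5 and 2x − y = 5.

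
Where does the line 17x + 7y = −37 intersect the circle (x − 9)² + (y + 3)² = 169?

From the line, y = (−37 − 17x)/7. Substituting:
338x² − 338x − 4056 = 0  ⟹  x² − x − 12 = 0
x = 4 or x = −3, giving (4, −15) and (−3, 2).

(−3, 2) and (4, −15)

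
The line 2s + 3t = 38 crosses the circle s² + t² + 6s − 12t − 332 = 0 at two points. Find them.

From the line, t = (38 − 2s)/3. Substituting:
13s² − 26s − 2912 = 0  ⟹  s² − 2s − 224 = 0
s = 16 or s = −14, giving (16, 2) and (−14, 22).

(−14, 22) and (16, 2)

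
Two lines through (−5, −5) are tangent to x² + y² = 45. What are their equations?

2x + y = −15 and x + 2y = −15

A line y − (−5) = m(x − (−5)) is tangent when its distance from (0, 0) is 3√5:
(5m − (5))² = 45(m² + 1)
2m² + 5m + 2 = 0, so m = −2 or m = −1/2.
Through (−5, −5) these give 2x + y = −15 and x + 2y = −15.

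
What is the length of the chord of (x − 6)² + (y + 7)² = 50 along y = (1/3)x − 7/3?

Centre (6, −7), r² = 50. Perpendicular distance d from centre to line = |20| / √10 = 20/√10.
Half the chord is √(r² − d²) = √(10), so the full chord is 2√10.

2√10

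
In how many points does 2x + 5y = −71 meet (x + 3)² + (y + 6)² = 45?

Centre (−3, −6), r² = 45. Distance² from centre to line = (35)²/29 = 1225/29.
Since d² < r², the line cuts the circle twice.

2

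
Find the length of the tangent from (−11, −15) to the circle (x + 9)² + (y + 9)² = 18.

√22

The centre is (−9, −9) and r = 3√2. The square of the distance from P to the centre is 4 + 36 = 40.
The tangent meets the radius at right angles, so tangent² = |PO|² − r² = 40 − 18 = 22.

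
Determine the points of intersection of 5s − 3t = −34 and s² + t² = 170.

Substitute t = (34 + 5s)/3:
34s² + 340s − 374 = 0  ⟹  s² + 10s − 11 = 0
s = 1 or s = −11, giving (1, 13) and (−11, −7).

(−11, −7) and (1, 13)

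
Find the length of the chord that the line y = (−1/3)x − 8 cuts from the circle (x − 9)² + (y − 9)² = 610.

Express y = (−24 − x)/3 and substitute into the circle:
10x² − 60x − 2160 = 0  ⟹  x² − 6x − 216 = 0
x = 18 or x = −12, giving (18, −14) and (−12, −4).
Chord length = distance between (18, −14) and (−12, −4) = √1000 = 10√10.

10√10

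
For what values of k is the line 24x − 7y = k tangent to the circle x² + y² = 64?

k = −200 or k = 200

Tangency holds when the distance from the centre (0, 0) to the line equals the radius 8:
|24·0 − 7·0 − k| / √625 = 8
|k| = 8·25, so k = 200 or k = −200.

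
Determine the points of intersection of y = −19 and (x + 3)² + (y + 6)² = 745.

Substitute y = −19:
x² + 6x − 567 = 0
x = 21 or x = −27, giving (21, −19) and (−27, −19).

(−27, −19) and (21, −19)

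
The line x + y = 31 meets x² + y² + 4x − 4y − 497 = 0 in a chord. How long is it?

From the line, y = −x + 31. Substituting:
2x² − 54x + 340 = 0  ⟹  x² − 27x + 170 = 0
x = 17 or x = 10, giving (17, 14) and (10, 21).
Chord length = distance between (17, 14) and (10, 21) = √98 = 7√2.

7√2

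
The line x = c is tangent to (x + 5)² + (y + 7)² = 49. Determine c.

For a tangent, require d(centre, line) = r = 7.
|1·(−5) + 0·(−7) − c| / √1 = 7
|c − (−5)| = 7, so c = 2 or c = −12.

c = −12 or c = 2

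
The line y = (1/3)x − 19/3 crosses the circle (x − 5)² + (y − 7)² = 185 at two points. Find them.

From the line, y = (−19 + x)/3. Substituting:
10x² − 170x + 160 = 0  ⟹  x² − 17x + 16 = 0
x = 16 or x = 1, giving (16, −1) and (1, −6).

(1, −6) and (16, −1)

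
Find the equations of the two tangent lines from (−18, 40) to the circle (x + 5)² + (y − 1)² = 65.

7x + 4y = 34 and 8x + y = −104

A line y − (40) = m(x − (−18)) is tangent when its distance from (−5, 1) is √65:
(13m − (−39))² = 65(m² + 1)
4m² + 39m + 56 = 0, so m = −7/4 or m = −8.
Through (−18, 40) these give 7x + 4y = 34 and 8x + y = −104.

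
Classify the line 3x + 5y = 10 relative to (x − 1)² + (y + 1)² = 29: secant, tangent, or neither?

secant

d² = (3·1 + 5·(−1) − (10))²/34 = 72/17; r² = 29.
Since d² < r², the line cuts the circle twice.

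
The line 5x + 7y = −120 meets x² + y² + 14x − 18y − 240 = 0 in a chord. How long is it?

From the line, y = (−120 − 5x)/7. Substituting:
74x² + 2516x + 17760 = 0  ⟹  x² + 34x + 240 = 0
x = −10 or x = −24, giving (−10, −10) and (−24, 0).
Chord length = distance between (−10, −10) and (−24, 0) = √296 = 2√74.

2√74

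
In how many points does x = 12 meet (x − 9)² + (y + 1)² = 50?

2

Substituting the line into the circle gives y² + 2y − 40 = 0.
Discriminant = (2)² − 4·1·(−40) = 164 > 0.
Two real roots: the line is a secant.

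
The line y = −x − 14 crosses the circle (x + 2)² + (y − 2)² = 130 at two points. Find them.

(−13, −1) and (−5, −9)

From the line, y = −x − 14. Substituting:
2x² + 36x + 130 = 0  ⟹  x² + 18x + 65 = 0
x = −5 or x = −13, giving (−5, −9) and (−13, −1).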